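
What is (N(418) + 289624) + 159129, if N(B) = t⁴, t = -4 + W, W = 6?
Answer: 448769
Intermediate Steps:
t = 2 (t = -4 + 6 = 2)
N(B) = 16 (N(B) = 2⁴ = 16)
(N(418) + 289624) + 159129 = (16 + 289624) + 159129 = 289640 + 159129 = 448769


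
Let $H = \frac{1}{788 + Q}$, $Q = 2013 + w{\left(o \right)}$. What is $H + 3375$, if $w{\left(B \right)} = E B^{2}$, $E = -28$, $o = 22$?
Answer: $\frac{36284624}{10751} \approx 3375.0$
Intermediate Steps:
$w{\left(B \right)} = - 28 B^{2}$
$Q = -11539$ ($Q = 2013 - 28 \cdot 22^{2} = 2013 - 13552 = -11539$)
$H = - \frac{1}{10751}$ ($H = \frac{1}{788 - 11539} = \frac{1}{-10751} = - \frac{1}{10751} \approx -9.3015 \cdot 10^{-5}$)
$H + 3375 = - \frac{1}{10751} + 3375 = \frac{36284624}{10751}$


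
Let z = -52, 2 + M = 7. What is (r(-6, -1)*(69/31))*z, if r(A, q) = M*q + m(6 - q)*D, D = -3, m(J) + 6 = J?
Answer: 28704/31 ≈ 925.94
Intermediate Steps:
m(J) = -6 + J
M = 5 (M = -2 + 7 = 5)
r(A, q) = 8*q (r(A, q) = 5*q + (-6 + (6 - q))*(-3) = 5*q - q*(-3) = 5*q + 3*q = 8*q)
(r(-6, -1)*(69/31))*z = ((8*(-1))*(69/31))*(-52) = -552/31*(-52) = 28704/31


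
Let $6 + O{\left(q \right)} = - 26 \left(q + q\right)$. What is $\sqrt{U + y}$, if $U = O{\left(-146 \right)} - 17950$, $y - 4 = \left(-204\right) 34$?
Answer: $4 i \sqrt{1081} \approx 131.51 i$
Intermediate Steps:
$y = -6932$ ($y = 4 - 6936 = -6932$)
$O{\left(q \right)} = -6 - 52 q$ ($O{\left(q \right)} = -6 - 26 \left(q + q\right) = -6 - 26 \cdot 2 q = -6 - 52 q$)
$U = -10364$ ($U = \left(-6 - -7592\right) - 17950 = \left(-6 + 7592\right) - 17950 = 7586 - 17950 = -10364$)
$\sqrt{U + y} = \sqrt{-10364 - 6932} = \sqrt{-17296} = 4 i \sqrt{1081}$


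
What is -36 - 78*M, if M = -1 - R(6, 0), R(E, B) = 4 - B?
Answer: 354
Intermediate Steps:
M = -5 (M = -1 - (4 - 1*0) = -1 - (4 + 0) = -1 - 1*4 = -1 - 4 = -5)
-36 - 78*M = -36 - 78*(-5) = -36 + 390 = 354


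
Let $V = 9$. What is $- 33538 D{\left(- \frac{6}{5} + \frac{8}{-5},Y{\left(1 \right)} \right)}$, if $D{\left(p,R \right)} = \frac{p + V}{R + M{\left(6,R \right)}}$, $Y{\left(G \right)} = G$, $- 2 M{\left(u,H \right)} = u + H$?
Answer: $\frac{2079356}{25} \approx 83174.0$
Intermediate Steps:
$M{\left(u,H \right)} = - \frac{H}{2} - \frac{u}{2}$ ($M{\left(u,H \right)} = - \frac{u + H}{2} = - \frac{H + u}{2} = - \frac{H}{2} - \frac{u}{2}$)
$D{\left(p,R \right)} = \frac{9 + p}{-3 + \frac{R}{2}}$ ($D{\left(p,R \right)} = \frac{p + 9}{R - \left(3 + \frac{R}{2}\right)} = \frac{9 + p}{R - \left(3 + \frac{R}{2}\right)} = \frac{9 + p}{-3 + \frac{R}{2}}$)
$- 33538 D{\left(- \frac{6}{5} + \frac{8}{-5},Y{\left(1 \right)} \right)} = - 33538 \frac{2 \left(9 + \left(- \frac{6}{5} + \frac{8}{-5}\right)\right)}{-6 + 1} = - 33538 \frac{2 \left(9 + \left(\left(-6\right) \frac{1}{5} + 8 \left(- \frac{1}{5}\right)\right)\right)}{-5} = - 33538 \cdot 2 \left(- \frac{1}{5}\right) \left(9 - \frac{14}{5}\right) = - 33538 \cdot 2 \left(- \frac{1}{5}\right) \frac{31}{5} = \left(-33538\right) \left(- \frac{62}{25}\right) = \frac{2079356}{25}$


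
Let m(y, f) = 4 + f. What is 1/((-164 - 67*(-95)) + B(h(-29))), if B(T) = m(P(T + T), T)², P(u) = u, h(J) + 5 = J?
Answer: 1/7101 ≈ 0.00014083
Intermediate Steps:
h(J) = -5 + J
B(T) = (4 + T)²
1/((-164 - 67*(-95)) + B(h(-29))) = 1/((-164 - 67*(-95)) + (4 + (-5 - 29))²) = 1/((-164 + 6365) + (4 - 34)²) = 1/(6201 + (-30)²) = 1/(6201 + 900) = 1/7101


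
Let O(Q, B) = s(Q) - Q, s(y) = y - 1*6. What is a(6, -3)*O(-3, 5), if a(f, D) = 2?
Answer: -12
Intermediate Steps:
s(y) = -6 + y (s(y) = y - 6 = -6 + y)
O(Q, B) = -6 (O(Q, B) = (-6 + Q) - Q = -6)
a(6, -3)*O(-3, 5) = 2*(-6) = -12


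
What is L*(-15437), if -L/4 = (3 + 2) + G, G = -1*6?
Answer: -61748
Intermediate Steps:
G = -6
L = 4 (L = -4*((3 + 2) - 6) = -4*(5 - 6) = -4*(-1) = 4)
L*(-15437) = 4*(-15437) = -61748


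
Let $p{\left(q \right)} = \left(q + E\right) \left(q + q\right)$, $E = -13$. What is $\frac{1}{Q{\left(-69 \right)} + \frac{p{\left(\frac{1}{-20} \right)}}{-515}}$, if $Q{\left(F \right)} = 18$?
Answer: $\frac{103000}{1853739} \approx 0.055563$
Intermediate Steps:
$p{\left(q \right)} = 2 q \left(-13 + q\right)$ ($p{\left(q \right)} = \left(q - 13\right) \left(q + q\right) = \left(-13 + q\right) 2 q = 2 q \left(-13 + q\right)$)
$\frac{1}{Q{\left(-69 \right)} + \frac{p{\left(\frac{1}{-20} \right)}}{-515}} = \frac{1}{18 + \frac{2 \frac{1}{-20} \left(-13 + \frac{1}{-20}\right)}{-515}} = \frac{1}{18 + 2 \left(- \frac{1}{20}\right) \left(-13 - \frac{1}{20}\right) \left(- \frac{1}{515}\right)} = \frac{1}{18 + 2 \left(- \frac{1}{20}\right) \left(- \frac{261}{20}\right) \left(- \frac{1}{515}\right)} = \frac{1}{18 + \frac{261}{200} \left(- \frac{1}{515}\right)} = \frac{1}{18 - \frac{261}{103000}} = \frac{1}{\frac{1853739}{103000}} = \frac{103000}{1853739}$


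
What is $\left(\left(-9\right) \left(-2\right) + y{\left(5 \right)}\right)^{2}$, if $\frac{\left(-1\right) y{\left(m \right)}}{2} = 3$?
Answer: $144$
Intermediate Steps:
$y{\left(m \right)} = -6$ ($y{\left(m \right)} = \left(-2\right) 3 = -6$)
$\left(\left(-9\right) \left(-2\right) + y{\left(5 \right)}\right)^{2} = \left(\left(-9\right) \left(-2\right) - 6\right)^{2} = \left(18 - 6\right)^{2} = 12^{2} = 144$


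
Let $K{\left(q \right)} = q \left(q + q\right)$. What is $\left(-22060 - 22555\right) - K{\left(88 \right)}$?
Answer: $-60103$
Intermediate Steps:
$K{\left(q \right)} = 2 q^{2}$ ($K{\left(q \right)} = q 2 q = 2 q^{2}$)
$\left(-22060 - 22555\right) - K{\left(88 \right)} = \left(-22060 - 22555\right) - 2 \cdot 88^{2} = \left(-22060 - 22555\right) - 2 \cdot 7744 = -44615 - 15488 = -60103$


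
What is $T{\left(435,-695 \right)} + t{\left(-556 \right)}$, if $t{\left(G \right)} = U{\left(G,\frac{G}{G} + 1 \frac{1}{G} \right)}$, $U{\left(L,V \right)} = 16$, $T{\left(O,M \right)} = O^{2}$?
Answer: $189241$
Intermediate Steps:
$t{\left(G \right)} = 16$
$T{\left(435,-695 \right)} + t{\left(-556 \right)} = 435^{2} + 16 = 189225 + 16 = 189241$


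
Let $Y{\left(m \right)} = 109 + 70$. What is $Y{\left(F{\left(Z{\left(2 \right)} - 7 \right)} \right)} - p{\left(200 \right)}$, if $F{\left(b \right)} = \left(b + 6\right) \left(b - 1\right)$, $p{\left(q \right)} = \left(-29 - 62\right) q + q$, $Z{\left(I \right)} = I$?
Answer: $18179$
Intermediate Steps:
$p{\left(q \right)} = - 90 q$ ($p{\left(q \right)} = - 91 q + q = - 90 q$)
$F{\left(b \right)} = \left(-1 + b\right) \left(6 + b\right)$ ($F{\left(b \right)} = \left(6 + b\right) \left(-1 + b\right) = \left(-1 + b\right) \left(6 + b\right)$)
$Y{\left(m \right)} = 179$
$Y{\left(F{\left(Z{\left(2 \right)} - 7 \right)} \right)} - p{\left(200 \right)} = 179 - \left(-90\right) 200 = 179 - -18000 = 179 + 18000 = 18179$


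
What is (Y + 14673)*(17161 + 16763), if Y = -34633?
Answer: -677123040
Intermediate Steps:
(Y + 14673)*(17161 + 16763) = (-34633 + 14673)*(17161 + 16763) = -19960*33924 = -677123040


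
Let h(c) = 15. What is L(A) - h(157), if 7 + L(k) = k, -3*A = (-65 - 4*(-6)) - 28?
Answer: 1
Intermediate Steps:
A = 23 (A = -((-65 - 4*(-6)) - 28)/3 = -((-65 + 24) - 28)/3 = -(-41 - 28)/3 = -⅓*(-69) = 23)
L(k) = -7 + k
L(A) - h(157) = (-7 + 23) - 1*15 = 16 - 15 = 1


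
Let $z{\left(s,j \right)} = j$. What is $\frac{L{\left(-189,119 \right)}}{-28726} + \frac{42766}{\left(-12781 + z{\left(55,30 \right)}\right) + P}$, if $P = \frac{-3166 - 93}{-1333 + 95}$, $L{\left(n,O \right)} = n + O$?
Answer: $- \frac{759886709039}{226683745877} \approx -3.3522$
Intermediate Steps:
$L{\left(n,O \right)} = O + n$
$P = \frac{3259}{1238}$ ($P = - \frac{3259}{-1238} = \left(-3259\right) \left(- \frac{1}{1238}\right) = \frac{3259}{1238} \approx 2.6325$)
$\frac{L{\left(-189,119 \right)}}{-28726} + \frac{42766}{\left(-12781 + z{\left(55,30 \right)}\right) + P} = \frac{119 - 189}{-28726} + \frac{42766}{\left(-12781 + 30\right) + \frac{3259}{1238}} = \left(-70\right) \left(- \frac{1}{28726}\right) + \frac{42766}{-12751 + \frac{3259}{1238}} = \frac{35}{14363} + \frac{42766}{- \frac{15782479}{1238}} = \frac{35}{14363} + 42766 \left(- \frac{1238}{15782479}\right) = \frac{35}{14363} - \frac{52944308}{15782479} = - \frac{759886709039}{226683745877}$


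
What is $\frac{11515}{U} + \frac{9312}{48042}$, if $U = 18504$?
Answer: $\frac{40306271}{49387176} \approx 0.81613$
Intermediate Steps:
$\frac{11515}{U} + \frac{9312}{48042} = \frac{11515}{18504} + \frac{9312}{48042} = 11515 \cdot \frac{1}{18504} + 9312 \cdot \frac{1}{48042} = \frac{11515}{18504} + \frac{1552}{8007} = \frac{40306271}{49387176}$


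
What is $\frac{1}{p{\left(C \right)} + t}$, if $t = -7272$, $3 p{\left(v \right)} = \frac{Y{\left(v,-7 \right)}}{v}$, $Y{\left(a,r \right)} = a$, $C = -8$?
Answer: $- \frac{3}{21815} \approx -0.00013752$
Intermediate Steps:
$p{\left(v \right)} = \frac{1}{3}$ ($p{\left(v \right)} = \frac{v \frac{1}{v}}{3} = \frac{1}{3} \cdot 1 = \frac{1}{3}$)
$\frac{1}{p{\left(C \right)} + t} = \frac{1}{\frac{1}{3} - 7272} = \frac{1}{- \frac{21815}{3}} = - \frac{3}{21815}$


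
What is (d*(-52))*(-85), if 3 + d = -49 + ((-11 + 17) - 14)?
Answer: -265200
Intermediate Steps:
d = -60 (d = -3 + (-49 + ((-11 + 17) - 14)) = -3 + (-49 + (6 - 14)) = -3 + (-49 - 8) = -3 - 57 = -60)
(d*(-52))*(-85) = -60*(-52)*(-85) = 3120*(-85) = -265200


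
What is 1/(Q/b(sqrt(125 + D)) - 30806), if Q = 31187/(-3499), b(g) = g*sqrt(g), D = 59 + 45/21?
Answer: -1/(30806 + 31187*7**(3/4)*1303**(1/4)/4559197) ≈ -3.2461e-5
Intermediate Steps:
D = 428/7 (D = 59 + 45*(1/21) = 59 + 15/7 = 428/7 ≈ 61.143)
b(g) = g**(3/2)
Q = -31187/3499 (Q = 31187*(-1/3499) = -31187/3499 ≈ -8.9131)
1/(Q/b(sqrt(125 + D)) - 30806) = 1/(-31187/(3499*(125 + 428/7)**(3/4)) - 30806) = 1/(-31187*7**(3/4)*1303**(1/4)/1303/3499 - 30806) = 1/(-31187*7**(3/4)*1303**(1/4)/4559197 - 30806) = 1/(-30806 - 31187*7**(3/4)*1303**(1/4)/4559197)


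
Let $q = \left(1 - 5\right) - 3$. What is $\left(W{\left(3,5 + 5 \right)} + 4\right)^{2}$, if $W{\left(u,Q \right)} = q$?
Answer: $9$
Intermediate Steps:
$q = -7$ ($q = -4 - 3 = -7$)
$W{\left(u,Q \right)} = -7$
$\left(W{\left(3,5 + 5 \right)} + 4\right)^{2} = \left(-7 + 4\right)^{2} = \left(-3\right)^{2} = 9$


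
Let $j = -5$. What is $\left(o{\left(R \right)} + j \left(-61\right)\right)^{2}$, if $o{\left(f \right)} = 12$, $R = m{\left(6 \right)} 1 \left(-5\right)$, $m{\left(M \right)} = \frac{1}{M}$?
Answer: $100489$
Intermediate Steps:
$R = - \frac{5}{6}$ ($R = \frac{1}{6} \cdot 1 \left(-5\right) = \frac{1}{6} \left(-5\right) = - \frac{5}{6} \approx -0.83333$)
$\left(o{\left(R \right)} + j \left(-61\right)\right)^{2} = \left(12 - -305\right)^{2} = \left(12 + 305\right)^{2} = 317^{2} = 100489$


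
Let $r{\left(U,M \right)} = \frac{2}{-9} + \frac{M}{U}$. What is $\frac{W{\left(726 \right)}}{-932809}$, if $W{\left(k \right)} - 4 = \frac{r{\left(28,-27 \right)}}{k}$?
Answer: $- \frac{731509}{170659272168} \approx -4.2864 \cdot 10^{-6}$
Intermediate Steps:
$r{\left(U,M \right)} = - \frac{2}{9} + \frac{M}{U}$ ($r{\left(U,M \right)} = 2 \left(- \frac{1}{9}\right) + \frac{M}{U} = - \frac{2}{9} + \frac{M}{U}$)
$W{\left(k \right)} = 4 - \frac{299}{252 k}$ ($W{\left(k \right)} = 4 + \frac{- \frac{2}{9} - \frac{27}{28}}{k} = 4 - \frac{299}{252 k}$)
$\frac{W{\left(726 \right)}}{-932809} = \frac{4 - \frac{299}{252 \cdot 726}}{-932809} = \left(4 - \frac{299}{182952}\right) \left(- \frac{1}{932809}\right) = \frac{731509}{182952} \left(- \frac{1}{932809}\right) = - \frac{731509}{170659272168}$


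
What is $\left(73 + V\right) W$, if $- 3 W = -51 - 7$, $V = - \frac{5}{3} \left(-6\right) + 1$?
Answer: $1624$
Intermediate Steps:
$V = 11$ ($V = \left(-5\right) \frac{1}{3} \left(-6\right) + 1 = \left(- \frac{5}{3}\right) \left(-6\right) + 1 = 10 + 1 = 11$)
$W = \frac{58}{3}$ ($W = - \frac{-51 - 7}{3} = \left(- \frac{1}{3}\right) \left(-58\right) = \frac{58}{3} \approx 19.333$)
$\left(73 + V\right) W = \left(73 + 11\right) \frac{58}{3} = 84 \cdot \frac{58}{3} = 1624$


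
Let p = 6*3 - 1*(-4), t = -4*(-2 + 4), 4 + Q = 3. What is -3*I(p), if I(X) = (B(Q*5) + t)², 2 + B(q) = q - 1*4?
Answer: -1083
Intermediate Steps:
Q = -1 (Q = -4 + 3 = -1)
t = -8 (t = -4*2 = -8)
p = 22 (p = 18 + 4 = 22)
B(q) = -6 + q (B(q) = -2 + (q - 1*4) = -2 + (q - 4) = -2 + (-4 + q) = -6 + q)
I(X) = 361 (I(X) = ((-6 - 1*5) - 8)² = ((-6 - 5) - 8)² = (-11 - 8)² = (-19)² = 361)
-3*I(p) = -3*361 = -1083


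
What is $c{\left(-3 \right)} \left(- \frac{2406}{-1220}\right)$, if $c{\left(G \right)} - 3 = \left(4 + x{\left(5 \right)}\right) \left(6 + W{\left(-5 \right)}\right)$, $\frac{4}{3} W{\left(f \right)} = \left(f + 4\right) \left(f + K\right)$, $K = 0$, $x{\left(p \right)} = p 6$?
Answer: $\frac{804807}{1220} \approx 659.68$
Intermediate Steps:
$x{\left(p \right)} = 6 p$
$W{\left(f \right)} = \frac{3 f \left(4 + f\right)}{4}$ ($W{\left(f \right)} = \frac{3 \left(f + 4\right) \left(f + 0\right)}{4} = \frac{3 \left(4 + f\right) f}{4} = \frac{3 f \left(4 + f\right)}{4}$)
$c{\left(G \right)} = \frac{669}{2}$ ($c{\left(G \right)} = 3 + \left(4 + 6 \cdot 5\right) \left(6 + \frac{3}{4} \left(-5\right) \left(4 - 5\right)\right) = 3 + \left(4 + 30\right) \left(6 + \frac{3}{4} \left(-5\right) \left(-1\right)\right) = 3 + 34 \left(6 + \frac{15}{4}\right) = 3 + 34 \cdot \frac{39}{4} = 3 + \frac{663}{2} = \frac{669}{2}$)
$c{\left(-3 \right)} \left(- \frac{2406}{-1220}\right) = \frac{669 \left(- \frac{2406}{-1220}\right)}{2} = \frac{669 \left(\left(-2406\right) \left(- \frac{1}{1220}\right)\right)}{2} = \frac{669}{2} \cdot \frac{1203}{610} = \frac{804807}{1220}$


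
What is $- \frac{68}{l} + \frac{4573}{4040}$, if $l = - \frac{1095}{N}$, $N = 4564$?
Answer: $\frac{251765903}{884760} \approx 284.56$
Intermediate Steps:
$l = - \frac{1095}{4564} \approx -0.23992$
$- \frac{68}{l} + \frac{4573}{4040} = - \frac{68}{- \frac{1095}{4564}} + \frac{4573}{4040} = \left(-68\right) \left(- \frac{4564}{1095}\right) + 4573 \cdot \frac{1}{4040} = \frac{310352}{1095} + \frac{4573}{4040} = \frac{251765903}{884760}$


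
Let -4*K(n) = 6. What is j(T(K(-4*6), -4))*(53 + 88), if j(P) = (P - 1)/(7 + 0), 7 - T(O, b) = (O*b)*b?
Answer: 4230/7 ≈ 604.29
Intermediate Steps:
K(n) = -3/2 (K(n) = -¼*6 = -3/2)
T(O, b) = 7 - O*b² (T(O, b) = 7 - O*b*b = 7 - O*b²)
j(P) = -⅐ + P/7 (j(P) = (-1 + P)/7 = (-1 + P)*(⅐) = -⅐ + P/7)
j(T(K(-4*6), -4))*(53 + 88) = (-⅐ + (7 - 1*(-3/2)*(-4)²)/7)*(53 + 88) = (-⅐ + (7 - 1*(-3/2)*16)/7)*141 = (-⅐ + (7 + 24)/7)*141 = (-⅐ + (⅐)*31)*141 = (-⅐ + 31/7)*141 = (30/7)*141 = 4230/7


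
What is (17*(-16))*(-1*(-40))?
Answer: -10880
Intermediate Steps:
(17*(-16))*(-1*(-40)) = -272*40 = -10880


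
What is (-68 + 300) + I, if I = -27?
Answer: 205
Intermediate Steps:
(-68 + 300) + I = (-68 + 300) - 27 = 232 - 27 = 205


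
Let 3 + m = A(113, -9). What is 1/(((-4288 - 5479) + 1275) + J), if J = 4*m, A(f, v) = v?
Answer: -1/8540 ≈ -0.00011710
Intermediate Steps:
m = -12 (m = -3 - 9 = -12)
J = -48 (J = 4*(-12) = -48)
1/(((-4288 - 5479) + 1275) + J) = 1/(((-4288 - 5479) + 1275) - 48) = 1/((-9767 + 1275) - 48) = 1/(-8492 - 48) = 1/(-8540) = -1/8540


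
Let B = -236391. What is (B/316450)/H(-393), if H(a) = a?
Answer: 78797/41454950 ≈ 0.0019008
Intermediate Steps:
(B/316450)/H(-393) = -236391/316450/(-393) = -236391*1/316450*(-1/393) = -236391/316450*(-1/393) = 78797/41454950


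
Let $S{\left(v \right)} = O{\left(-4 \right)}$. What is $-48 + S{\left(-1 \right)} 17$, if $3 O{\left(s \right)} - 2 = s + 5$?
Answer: $-31$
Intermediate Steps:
$O{\left(s \right)} = \frac{7}{3} + \frac{s}{3}$ ($O{\left(s \right)} = \frac{2}{3} + \frac{s + 5}{3} = \frac{2}{3} + \frac{5 + s}{3} = \frac{2}{3} + \left(\frac{5}{3} + \frac{s}{3}\right) = \frac{7}{3} + \frac{s}{3}$)
$S{\left(v \right)} = 1$ ($S{\left(v \right)} = \frac{7}{3} + \frac{1}{3} \left(-4\right) = \frac{7}{3} - \frac{4}{3} = 1$)
$-48 + S{\left(-1 \right)} 17 = -48 + 1 \cdot 17 = -48 + 17 = -31$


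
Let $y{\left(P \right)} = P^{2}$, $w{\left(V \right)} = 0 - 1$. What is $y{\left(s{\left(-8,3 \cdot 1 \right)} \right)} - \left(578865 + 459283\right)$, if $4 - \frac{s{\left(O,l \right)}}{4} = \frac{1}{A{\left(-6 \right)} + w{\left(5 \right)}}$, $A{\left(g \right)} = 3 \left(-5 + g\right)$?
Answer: $- \frac{299949696}{289} \approx -1.0379 \cdot 10^{6}$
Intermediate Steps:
$w{\left(V \right)} = -1$
$A{\left(g \right)} = -15 + 3 g$
$s{\left(O,l \right)} = \frac{274}{17}$ ($s{\left(O,l \right)} = 16 - \frac{4}{\left(-15 + 3 \left(-6\right)\right) - 1} = 16 - \frac{4}{\left(-15 - 18\right) - 1} = 16 - \frac{4}{-33 - 1} = 16 - \frac{4}{-34} = 16 - - \frac{2}{17} = 16 + \frac{2}{17} = \frac{274}{17}$)
$y{\left(s{\left(-8,3 \cdot 1 \right)} \right)} - \left(578865 + 459283\right) = \left(\frac{274}{17}\right)^{2} - \left(578865 + 459283\right) = \frac{75076}{289} - 1038148 = - \frac{299949696}{289}$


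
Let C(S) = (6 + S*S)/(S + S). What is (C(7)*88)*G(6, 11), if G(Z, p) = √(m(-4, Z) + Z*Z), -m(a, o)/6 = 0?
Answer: 14520/7 ≈ 2074.3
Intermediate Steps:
m(a, o) = 0 (m(a, o) = -6*0 = 0)
C(S) = (6 + S²)/(2*S) (C(S) = (6 + S²)/((2*S)) = (6 + S²)*(1/(2*S)) = (6 + S²)/(2*S))
G(Z, p) = √(Z²) (G(Z, p) = √(0 + Z*Z) = √(0 + Z²) = √(Z²))
(C(7)*88)*G(6, 11) = (((½)*7 + 3/7)*88)*√(6²) = ((7/2 + 3*(⅐))*88)*√36 = ((7/2 + 3/7)*88)*6 = ((55/14)*88)*6 = (2420/7)*6 = 14520/7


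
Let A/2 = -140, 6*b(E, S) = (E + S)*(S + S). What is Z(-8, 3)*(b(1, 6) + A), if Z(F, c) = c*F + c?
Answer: 5586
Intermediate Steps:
Z(F, c) = c + F*c (Z(F, c) = F*c + c = c + F*c)
b(E, S) = S*(E + S)/3 (b(E, S) = ((E + S)*(S + S))/6 = ((E + S)*(2*S))/6 = (2*S*(E + S))/6 = S*(E + S)/3)
A = -280 (A = 2*(-140) = -280)
Z(-8, 3)*(b(1, 6) + A) = (3*(1 - 8))*((1/3)*6*(1 + 6) - 280) = (3*(-7))*((1/3)*6*7 - 280) = -21*(14 - 280) = -21*(-266) = 5586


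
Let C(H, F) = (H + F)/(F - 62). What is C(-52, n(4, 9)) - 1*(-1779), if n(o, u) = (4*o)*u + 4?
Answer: 76545/43 ≈ 1780.1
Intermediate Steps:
n(o, u) = 4 + 4*o*u (n(o, u) = 4*o*u + 4 = 4 + 4*o*u)
C(H, F) = (F + H)/(-62 + F)
C(-52, n(4, 9)) - 1*(-1779) = ((4 + 4*4*9) - 52)/(-62 + (4 + 4*4*9)) - 1*(-1779) = ((4 + 144) - 52)/(-62 + (4 + 144)) + 1779 = (148 - 52)/(-62 + 148) + 1779 = 96/86 + 1779 = (1/86)*96 + 1779 = 48/43 + 1779 = 76545/43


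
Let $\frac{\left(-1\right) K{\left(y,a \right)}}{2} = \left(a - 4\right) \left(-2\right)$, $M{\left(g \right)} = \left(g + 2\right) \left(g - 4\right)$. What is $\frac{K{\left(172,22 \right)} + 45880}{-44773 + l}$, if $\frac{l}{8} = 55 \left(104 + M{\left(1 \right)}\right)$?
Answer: $- \frac{45952}{2973} \approx -15.456$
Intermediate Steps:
$M{\left(g \right)} = \left(-4 + g\right) \left(2 + g\right)$ ($M{\left(g \right)} = \left(2 + g\right) \left(-4 + g\right) = \left(-4 + g\right) \left(2 + g\right)$)
$K{\left(y,a \right)} = -16 + 4 a$ ($K{\left(y,a \right)} = - 2 \left(a - 4\right) \left(-2\right) = - 2 \left(-4 + a\right) \left(-2\right) = - 2 \left(8 - 2 a\right) = -16 + 4 a$)
$l = 41800$ ($l = 8 \cdot 55 \left(104 - \left(10 - 1\right)\right) = 8 \cdot 55 \left(104 - 9\right) = 8 \cdot 55 \cdot 95 = 8 \cdot 5225 = 41800$)
$\frac{K{\left(172,22 \right)} + 45880}{-44773 + l} = \frac{\left(-16 + 4 \cdot 22\right) + 45880}{-44773 + 41800} = \frac{\left(-16 + 88\right) + 45880}{-2973} = \left(72 + 45880\right) \left(- \frac{1}{2973}\right) = 45952 \left(- \frac{1}{2973}\right) = - \frac{45952}{2973}$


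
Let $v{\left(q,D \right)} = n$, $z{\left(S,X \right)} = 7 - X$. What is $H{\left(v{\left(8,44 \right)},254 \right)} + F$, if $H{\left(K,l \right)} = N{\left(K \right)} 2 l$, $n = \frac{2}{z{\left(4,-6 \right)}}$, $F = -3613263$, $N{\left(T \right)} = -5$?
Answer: $-3615803$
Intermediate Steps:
$n = \frac{2}{13}$ ($n = \frac{2}{7 - -6} = \frac{2}{7 + 6} = \frac{2}{13} \approx 0.15385$)
$v{\left(q,D \right)} = \frac{2}{13}$
$H{\left(K,l \right)} = - 10 l$ ($H{\left(K,l \right)} = \left(-5\right) 2 l = - 10 l$)
$H{\left(v{\left(8,44 \right)},254 \right)} + F = \left(-10\right) 254 - 3613263 = -2540 - 3613263 = -3615803$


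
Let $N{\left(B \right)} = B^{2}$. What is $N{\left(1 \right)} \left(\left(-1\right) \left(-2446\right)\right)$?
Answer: $2446$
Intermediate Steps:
$N{\left(1 \right)} \left(\left(-1\right) \left(-2446\right)\right) = 1^{2} \left(\left(-1\right) \left(-2446\right)\right) = 1 \cdot 2446 = 2446$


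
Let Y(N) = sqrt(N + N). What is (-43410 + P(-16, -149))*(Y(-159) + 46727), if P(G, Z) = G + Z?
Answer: -2036129025 - 43575*I*sqrt(318) ≈ -2.0361e+9 - 7.7705e+5*I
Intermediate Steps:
Y(N) = sqrt(2)*sqrt(N) (Y(N) = sqrt(2*N) = sqrt(2)*sqrt(N))
(-43410 + P(-16, -149))*(Y(-159) + 46727) = (-43410 + (-16 - 149))*(sqrt(2)*sqrt(-159) + 46727) = (-43410 - 165)*(sqrt(2)*(I*sqrt(159)) + 46727) = -43575*(I*sqrt(318) + 46727) = -43575*(46727 + I*sqrt(318)) = -2036129025 - 43575*I*sqrt(318)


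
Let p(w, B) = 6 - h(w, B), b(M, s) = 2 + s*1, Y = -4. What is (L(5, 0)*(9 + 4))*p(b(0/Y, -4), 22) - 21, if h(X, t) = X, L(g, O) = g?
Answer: 499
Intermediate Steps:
b(M, s) = 2 + s
p(w, B) = 6 - w
(L(5, 0)*(9 + 4))*p(b(0/Y, -4), 22) - 21 = (5*(9 + 4))*(6 - (2 - 4)) - 21 = (5*13)*(6 - 1*(-2)) - 21 = 65*(6 + 2) - 21 = 65*8 - 21 = 520 - 21 = 499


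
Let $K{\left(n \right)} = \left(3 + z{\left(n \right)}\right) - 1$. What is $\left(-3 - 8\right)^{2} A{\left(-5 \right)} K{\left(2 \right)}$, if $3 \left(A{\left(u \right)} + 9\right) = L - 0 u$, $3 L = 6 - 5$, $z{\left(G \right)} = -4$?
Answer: $\frac{19360}{9} \approx 2151.1$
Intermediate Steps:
$L = \frac{1}{3}$ ($L = \frac{6 - 5}{3} = \frac{1}{3} \cdot 1 = \frac{1}{3} \approx 0.33333$)
$A{\left(u \right)} = - \frac{80}{9}$ ($A{\left(u \right)} = -9 + \frac{\frac{1}{3} - 0 u}{3} = -9 + \frac{\frac{1}{3} - 0}{3} = -9 + \frac{\frac{1}{3} + 0}{3} = -9 + \frac{1}{3} \cdot \frac{1}{3} = -9 + \frac{1}{9} = - \frac{80}{9}$)
$K{\left(n \right)} = -2$ ($K{\left(n \right)} = \left(3 - 4\right) - 1 = -1 - 1 = -2$)
$\left(-3 - 8\right)^{2} A{\left(-5 \right)} K{\left(2 \right)} = \left(-3 - 8\right)^{2} \left(- \frac{80}{9}\right) \left(-2\right) = \left(-11\right)^{2} \left(- \frac{80}{9}\right) \left(-2\right) = 121 \left(- \frac{80}{9}\right) \left(-2\right) = \left(- \frac{9680}{9}\right) \left(-2\right) = \frac{19360}{9}$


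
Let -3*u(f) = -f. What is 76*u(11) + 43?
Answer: 965/3 ≈ 321.67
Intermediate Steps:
u(f) = f/3 (u(f) = -(-1)*f/3 = f/3)
76*u(11) + 43 = 76*((⅓)*11) + 43 = 76*(11/3) + 43 = 836/3 + 43 = 965/3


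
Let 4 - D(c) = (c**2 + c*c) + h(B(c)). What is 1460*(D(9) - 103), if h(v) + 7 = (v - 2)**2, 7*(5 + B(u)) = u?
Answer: -20507160/49 ≈ -4.1851e+5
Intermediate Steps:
B(u) = -5 + u/7
h(v) = -7 + (-2 + v)**2 (h(v) = -7 + (v - 2)**2 = -7 + (-2 + v)**2)
D(c) = 11 - (-7 + c/7)**2 - 2*c**2 (D(c) = 4 - ((c**2 + c*c) + (-7 + (-2 + (-5 + c/7))**2)) = 4 - ((c**2 + c**2) + (-7 + (-7 + c/7)**2)) = 4 - (2*c**2 + (-7 + (-7 + c/7)**2)) = 4 - (-7 + (-7 + c/7)**2 + 2*c**2) = 4 + (7 - (-7 + c/7)**2 - 2*c**2) = 11 - (-7 + c/7)**2 - 2*c**2)
1460*(D(9) - 103) = 1460*((-38 + 2*9 - 99/49*9**2) - 103) = 1460*((-38 + 18 - 99/49*81) - 103) = 1460*((-38 + 18 - 8019/49) - 103) = 1460*(-8999/49 - 103) = 1460*(-14046/49) = -20507160/49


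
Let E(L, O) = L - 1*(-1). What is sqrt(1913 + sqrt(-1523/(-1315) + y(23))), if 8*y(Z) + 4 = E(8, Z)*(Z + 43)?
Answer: sqrt(13232029700 + 2630*sqrt(518132355))/2630 ≈ 43.837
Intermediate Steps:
E(L, O) = 1 + L (E(L, O) = L + 1 = 1 + L)
y(Z) = 383/8 + 9*Z/8 (y(Z) = -1/2 + ((1 + 8)*(Z + 43))/8 = -1/2 + (9*(43 + Z))/8 = -1/2 + (387 + 9*Z)/8 = -1/2 + (387/8 + 9*Z/8) = 383/8 + 9*Z/8)
sqrt(1913 + sqrt(-1523/(-1315) + y(23))) = sqrt(1913 + sqrt(-1523/(-1315) + (383/8 + (9/8)*23))) = sqrt(1913 + sqrt(-1523*(-1/1315) + (383/8 + 207/8))) = sqrt(1913 + sqrt(1523/1315 + 295/4)) = sqrt(1913 + sqrt(394017/5260)) = sqrt(1913 + sqrt(518132355)/2630)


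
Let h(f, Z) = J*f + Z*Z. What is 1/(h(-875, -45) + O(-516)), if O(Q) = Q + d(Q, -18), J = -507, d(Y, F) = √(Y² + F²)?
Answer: 74189/33024001896 - √7405/33024001896 ≈ 2.2439e-6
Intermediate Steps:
d(Y, F) = √(F² + Y²)
h(f, Z) = Z² - 507*f (h(f, Z) = -507*f + Z*Z = -507*f + Z² = Z² - 507*f)
O(Q) = Q + √(324 + Q²) (O(Q) = Q + √((-18)² + Q²) = Q + √(324 + Q²))
1/(h(-875, -45) + O(-516)) = 1/(((-45)² - 507*(-875)) + (-516 + √(324 + (-516)²))) = 1/((2025 + 443625) + (-516 + √(324 + 266256))) = 1/(445650 + (-516 + √266580)) = 1/(445650 + (-516 + 6*√7405)) = 1/(445134 + 6*√7405)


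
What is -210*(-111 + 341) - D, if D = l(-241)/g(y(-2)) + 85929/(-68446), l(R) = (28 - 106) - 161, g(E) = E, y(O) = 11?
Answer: -36348055987/752906 ≈ -48277.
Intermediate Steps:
l(R) = -239 (l(R) = -78 - 161 = -239)
D = -17303813/752906 (D = -239/11 + 85929/(-68446) = -239*1/11 + 85929*(-1/68446) = -239/11 - 85929/68446 = -17303813/752906 ≈ -22.983)
-210*(-111 + 341) - D = -210*(-111 + 341) - 1*(-17303813/752906) = -210*230 + 17303813/752906 = -48300 + 17303813/752906 = -36348055987/752906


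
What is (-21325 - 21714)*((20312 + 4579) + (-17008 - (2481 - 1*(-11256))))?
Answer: 251950306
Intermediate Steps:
(-21325 - 21714)*((20312 + 4579) + (-17008 - (2481 - 1*(-11256)))) = -43039*(24891 + (-17008 - (2481 + 11256))) = -43039*(24891 + (-17008 - 1*13737)) = -43039*(24891 + (-17008 - 13737)) = -43039*(24891 - 30745) = -43039*(-5854) = 251950306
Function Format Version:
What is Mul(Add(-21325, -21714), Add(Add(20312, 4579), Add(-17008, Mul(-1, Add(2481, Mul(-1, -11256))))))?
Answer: 251950306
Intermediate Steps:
Mul(Add(-21325, -21714), Add(Add(20312, 4579), Add(-17008, Mul(-1, Add(2481, Mul(-1, -11256)))))) = Mul(-43039, Add(24891, Add(-17008, Mul(-1, Add(2481, 11256))))) = Mul(-43039, Add(24891, Add(-17008, Mul(-1, 13737)))) = Mul(-43039, Add(24891, Add(-17008, -13737))) = Mul(-43039, Add(24891, -30745)) = Mul(-43039, -5854) = 251950306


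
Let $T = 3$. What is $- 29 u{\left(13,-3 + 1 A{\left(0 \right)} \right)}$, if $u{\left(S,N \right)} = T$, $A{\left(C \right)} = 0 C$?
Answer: $-87$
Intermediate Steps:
$A{\left(C \right)} = 0$
$u{\left(S,N \right)} = 3$
$- 29 u{\left(13,-3 + 1 A{\left(0 \right)} \right)} = \left(-29\right) 3 = -87$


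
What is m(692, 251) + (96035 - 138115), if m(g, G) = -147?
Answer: -42227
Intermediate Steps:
m(692, 251) + (96035 - 138115) = -147 + (96035 - 138115) = -147 - 42080 = -42227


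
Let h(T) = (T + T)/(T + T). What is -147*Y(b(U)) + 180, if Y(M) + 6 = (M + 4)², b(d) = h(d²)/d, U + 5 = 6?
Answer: -2613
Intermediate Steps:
h(T) = 1 (h(T) = (2*T)/((2*T)) = (2*T)*(1/(2*T)) = 1)
U = 1 (U = -5 + 6 = 1)
b(d) = 1/d
Y(M) = -6 + (4 + M)² (Y(M) = -6 + (M + 4)² = -6 + (4 + M)²)
-147*Y(b(U)) + 180 = -147*(-6 + (4 + 1/1)²) + 180 = -147*(-6 + (4 + 1)²) + 180 = -147*(-6 + 5²) + 180 = -147*(-6 + 25) + 180 = -147*19 + 180 = -2793 + 180 = -2613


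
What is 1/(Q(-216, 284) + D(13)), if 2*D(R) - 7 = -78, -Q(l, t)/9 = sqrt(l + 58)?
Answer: -142/56233 + 36*I*sqrt(158)/56233 ≈ -0.0025252 + 0.0080471*I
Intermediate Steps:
Q(l, t) = -9*sqrt(58 + l) (Q(l, t) = -9*sqrt(l + 58) = -9*sqrt(58 + l))
D(R) = -71/2 (D(R) = 7/2 + (1/2)*(-78) = 7/2 - 39 = -71/2)
1/(Q(-216, 284) + D(13)) = 1/(-9*sqrt(58 - 216) - 71/2) = 1/(-9*I*sqrt(158) - 71/2) = 1/(-71/2 - 9*I*sqrt(158))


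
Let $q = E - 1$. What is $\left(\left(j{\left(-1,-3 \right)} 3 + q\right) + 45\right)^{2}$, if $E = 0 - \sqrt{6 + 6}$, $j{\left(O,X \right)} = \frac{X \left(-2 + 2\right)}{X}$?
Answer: $1948 - 176 \sqrt{3} \approx 1643.2$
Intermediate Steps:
$j{\left(O,X \right)} = 0$ ($j{\left(O,X \right)} = \frac{X 0}{X} = \frac{0}{X} = 0$)
$E = - 2 \sqrt{3}$ ($E = 0 - \sqrt{12} = 0 - 2 \sqrt{3} = - 2 \sqrt{3} \approx -3.4641$)
$q = -1 - 2 \sqrt{3}$ ($q = - 2 \sqrt{3} - 1 = -1 - 2 \sqrt{3} \approx -4.4641$)
$\left(\left(j{\left(-1,-3 \right)} 3 + q\right) + 45\right)^{2} = \left(\left(0 \cdot 3 - \left(1 + 2 \sqrt{3}\right)\right) + 45\right)^{2} = \left(\left(0 - \left(1 + 2 \sqrt{3}\right)\right) + 45\right)^{2} = \left(\left(-1 - 2 \sqrt{3}\right) + 45\right)^{2} = \left(44 - 2 \sqrt{3}\right)^{2}$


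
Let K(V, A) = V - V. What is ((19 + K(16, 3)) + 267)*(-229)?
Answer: -65494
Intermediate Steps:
K(V, A) = 0
((19 + K(16, 3)) + 267)*(-229) = ((19 + 0) + 267)*(-229) = (19 + 267)*(-229) = 286*(-229) = -65494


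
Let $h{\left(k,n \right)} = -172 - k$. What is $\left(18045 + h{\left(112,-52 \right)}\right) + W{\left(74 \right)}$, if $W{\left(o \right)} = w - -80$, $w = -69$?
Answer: $17772$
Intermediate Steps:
$W{\left(o \right)} = 11$ ($W{\left(o \right)} = -69 - -80 = -69 + 80 = 11$)
$\left(18045 + h{\left(112,-52 \right)}\right) + W{\left(74 \right)} = \left(18045 - 284\right) + 11 = 17761 + 11 = 17772$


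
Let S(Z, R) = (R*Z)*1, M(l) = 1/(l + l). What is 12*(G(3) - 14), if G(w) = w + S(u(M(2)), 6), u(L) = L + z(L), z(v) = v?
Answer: -96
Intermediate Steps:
M(l) = 1/(2*l)
u(L) = 2*L (u(L) = L + L = 2*L)
S(Z, R) = R*Z
G(w) = 3 + w (G(w) = w + 6*(2*((½)/2)) = w + 6*(2*((½)*(½))) = w + 6*(2*(¼)) = w + 6*(½) = w + 3 = 3 + w)
12*(G(3) - 14) = 12*((3 + 3) - 14) = 12*(6 - 14) = 12*(-8) = -96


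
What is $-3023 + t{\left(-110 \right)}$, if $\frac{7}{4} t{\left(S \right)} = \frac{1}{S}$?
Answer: $- \frac{1163857}{385} \approx -3023.0$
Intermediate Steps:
$t{\left(S \right)} = \frac{4}{7 S}$
$-3023 + t{\left(-110 \right)} = -3023 + \frac{4}{7 \left(-110\right)} = -3023 + \frac{4}{7} \left(- \frac{1}{110}\right) = -3023 - \frac{2}{385} = - \frac{1163857}{385}$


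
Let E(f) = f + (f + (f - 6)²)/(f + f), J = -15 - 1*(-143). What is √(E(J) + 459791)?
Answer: √29438569/8 ≈ 678.22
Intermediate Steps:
J = 128 (J = -15 + 143 = 128)
E(f) = f + (f + (-6 + f)²)/(2*f) (E(f) = f + (f + (-6 + f)²)/((2*f)) = f + (f + (-6 + f)²)*(1/(2*f)) = f + (f + (-6 + f)²)/(2*f))
√(E(J) + 459791) = √((½)*(36 + 128*(-11 + 3*128))/128 + 459791) = √((½)*(1/128)*(36 + 128*(-11 + 384)) + 459791) = √((½)*(1/128)*(36 + 128*373) + 459791) = √((½)*(1/128)*(36 + 47744) + 459791) = √((½)*(1/128)*47780 + 459791) = √(11945/64 + 459791) = √(29438569/64) = √29438569/8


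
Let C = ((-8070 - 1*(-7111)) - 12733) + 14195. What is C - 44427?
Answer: -43924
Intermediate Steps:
C = 503 (C = ((-8070 + 7111) - 12733) + 14195 = (-959 - 12733) + 14195 = -13692 + 14195 = 503)
C - 44427 = 503 - 44427 = -43924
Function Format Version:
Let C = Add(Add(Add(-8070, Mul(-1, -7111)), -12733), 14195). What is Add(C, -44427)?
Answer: -43924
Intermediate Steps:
C = 503 (C = Add(Add(Add(-8070, 7111), -12733), 14195) = Add(Add(-959, -12733), 14195) = Add(-13692, 14195) = 503)
Add(C, -44427) = Add(503, -44427) = -43924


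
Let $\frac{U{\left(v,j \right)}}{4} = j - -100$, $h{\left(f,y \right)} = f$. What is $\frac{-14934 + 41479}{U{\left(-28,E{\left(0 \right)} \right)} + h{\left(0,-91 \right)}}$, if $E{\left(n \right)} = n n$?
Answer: $\frac{5309}{80} \approx 66.363$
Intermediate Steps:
$E{\left(n \right)} = n^{2}$
$U{\left(v,j \right)} = 400 + 4 j$ ($U{\left(v,j \right)} = 4 \left(j - -100\right) = 4 \left(j + 100\right) = 4 \left(100 + j\right) = 400 + 4 j$)
$\frac{-14934 + 41479}{U{\left(-28,E{\left(0 \right)} \right)} + h{\left(0,-91 \right)}} = \frac{-14934 + 41479}{\left(400 + 4 \cdot 0^{2}\right) + 0} = \frac{26545}{\left(400 + 4 \cdot 0\right) + 0} = \frac{26545}{\left(400 + 0\right) + 0} = \frac{26545}{400 + 0} = \frac{26545}{400} = 26545 \cdot \frac{1}{400} = \frac{5309}{80}$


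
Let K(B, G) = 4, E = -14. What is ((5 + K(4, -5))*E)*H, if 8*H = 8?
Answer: -126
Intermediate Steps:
H = 1 (H = (⅛)*8 = 1)
((5 + K(4, -5))*E)*H = ((5 + 4)*(-14))*1 = (9*(-14))*1 = -126*1 = -126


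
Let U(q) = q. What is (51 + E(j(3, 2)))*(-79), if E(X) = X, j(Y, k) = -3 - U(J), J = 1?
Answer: -3713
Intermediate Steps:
j(Y, k) = -4 (j(Y, k) = -3 - 1*1 = -3 - 1 = -4)
(51 + E(j(3, 2)))*(-79) = (51 - 4)*(-79) = 47*(-79) = -3713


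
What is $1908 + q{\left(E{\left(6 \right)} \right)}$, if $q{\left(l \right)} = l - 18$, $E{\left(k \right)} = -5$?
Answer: $1885$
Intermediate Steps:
$q{\left(l \right)} = -18 + l$
$1908 + q{\left(E{\left(6 \right)} \right)} = 1908 - 23 = 1885$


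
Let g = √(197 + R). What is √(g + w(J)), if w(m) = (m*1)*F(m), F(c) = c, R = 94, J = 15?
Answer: √(225 + √291) ≈ 15.558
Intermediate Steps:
g = √291 (g = √(197 + 94) = √291 ≈ 17.059)
w(m) = m² (w(m) = (m*1)*m = m*m = m²)
√(g + w(J)) = √(√291 + 15²) = √(√291 + 225) = √(225 + √291)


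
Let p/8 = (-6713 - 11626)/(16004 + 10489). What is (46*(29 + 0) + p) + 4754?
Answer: 53714224/8831 ≈ 6082.5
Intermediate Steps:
p = -48904/8831 (p = 8*((-6713 - 11626)/(16004 + 10489)) = 8*(-18339/26493) = 8*(-18339*1/26493) = 8*(-6113/8831) = -48904/8831 ≈ -5.5378)
(46*(29 + 0) + p) + 4754 = (46*(29 + 0) - 48904/8831) + 4754 = (46*29 - 48904/8831) + 4754 = (1334 - 48904/8831) + 4754 = 11731650/8831 + 4754 = 53714224/8831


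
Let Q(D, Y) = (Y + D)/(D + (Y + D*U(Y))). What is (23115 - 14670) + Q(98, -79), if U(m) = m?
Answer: 65220716/7723 ≈ 8445.0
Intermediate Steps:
Q(D, Y) = (D + Y)/(D + Y + D*Y) (Q(D, Y) = (Y + D)/(D + (Y + D*Y)) = (D + Y)/(D + Y + D*Y))
(23115 - 14670) + Q(98, -79) = (23115 - 14670) + (98 - 79)/(98 - 79 + 98*(-79)) = 8445 + 19/(98 - 79 - 7742) = 8445 + 19/(-7723) = 8445 - 1/7723*19 = 8445 - 19/7723 = 65220716/7723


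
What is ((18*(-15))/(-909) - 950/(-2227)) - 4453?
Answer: -1001437171/224927 ≈ -4452.3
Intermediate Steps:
((18*(-15))/(-909) - 950/(-2227)) - 4453 = (-270*(-1/909) - 950*(-1/2227)) - 4453 = (30/101 + 950/2227) - 4453 = 162760/224927 - 4453 = -1001437171/224927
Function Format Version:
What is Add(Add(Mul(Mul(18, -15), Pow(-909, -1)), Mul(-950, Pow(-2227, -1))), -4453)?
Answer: Rational(-1001437171, 224927) ≈ -4452.3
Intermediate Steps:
Add(Add(Mul(Mul(18, -15), Pow(-909, -1)), Mul(-950, Pow(-2227, -1))), -4453) = Add(Add(Mul(-270, Rational(-1, 909)), Mul(-950, Rational(-1, 2227))), -4453) = Add(Add(Rational(30, 101), Rational(950, 2227)), -4453) = Add(Rational(162760, 224927), -4453) = Rational(-1001437171, 224927)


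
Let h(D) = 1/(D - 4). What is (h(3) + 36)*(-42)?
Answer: -1470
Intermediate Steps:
h(D) = 1/(-4 + D)
(h(3) + 36)*(-42) = (1/(-4 + 3) + 36)*(-42) = (1/(-1) + 36)*(-42) = (-1 + 36)*(-42) = 35*(-42) = -1470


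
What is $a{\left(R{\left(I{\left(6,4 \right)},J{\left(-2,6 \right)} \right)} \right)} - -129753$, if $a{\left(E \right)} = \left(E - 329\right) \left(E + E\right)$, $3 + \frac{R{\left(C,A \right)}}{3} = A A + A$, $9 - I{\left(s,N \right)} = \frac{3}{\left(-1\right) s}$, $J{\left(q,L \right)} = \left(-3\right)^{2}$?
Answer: $94257$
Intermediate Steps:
$J{\left(q,L \right)} = 9$
$I{\left(s,N \right)} = 9 + \frac{3}{s}$ ($I{\left(s,N \right)} = 9 - \frac{3}{\left(-1\right) s} = 9 - 3 \left(- \frac{1}{s}\right) = 9 - - \frac{3}{s} = 9 + \frac{3}{s}$)
$R{\left(C,A \right)} = -9 + 3 A + 3 A^{2}$ ($R{\left(C,A \right)} = -9 + 3 \left(A A + A\right) = -9 + 3 \left(A^{2} + A\right) = -9 + 3 \left(A + A^{2}\right) = -9 + \left(3 A + 3 A^{2}\right) = -9 + 3 A + 3 A^{2}$)
$a{\left(E \right)} = 2 E \left(-329 + E\right)$ ($a{\left(E \right)} = \left(-329 + E\right) 2 E = 2 E \left(-329 + E\right)$)
$a{\left(R{\left(I{\left(6,4 \right)},J{\left(-2,6 \right)} \right)} \right)} - -129753 = 2 \left(-9 + 3 \cdot 9 + 3 \cdot 9^{2}\right) \left(-329 + \left(-9 + 3 \cdot 9 + 3 \cdot 9^{2}\right)\right) - -129753 = 2 \left(-9 + 27 + 3 \cdot 81\right) \left(-329 + \left(-9 + 27 + 3 \cdot 81\right)\right) + 129753 = 2 \left(-9 + 27 + 243\right) \left(-329 + \left(-9 + 27 + 243\right)\right) + 129753 = 2 \cdot 261 \left(-329 + 261\right) + 129753 = 2 \cdot 261 \left(-68\right) + 129753 = -35496 + 129753 = 94257$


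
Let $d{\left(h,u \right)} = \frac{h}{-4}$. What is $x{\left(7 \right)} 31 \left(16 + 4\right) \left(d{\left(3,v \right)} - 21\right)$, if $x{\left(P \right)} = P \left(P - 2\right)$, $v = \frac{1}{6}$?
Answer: $-471975$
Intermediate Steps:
$v = \frac{1}{6} \approx 0.16667$
$x{\left(P \right)} = P \left(-2 + P\right)$
$d{\left(h,u \right)} = - \frac{h}{4}$ ($d{\left(h,u \right)} = h \left(- \frac{1}{4}\right) = - \frac{h}{4}$)
$x{\left(7 \right)} 31 \left(16 + 4\right) \left(d{\left(3,v \right)} - 21\right) = 7 \left(-2 + 7\right) 31 \left(16 + 4\right) \left(\left(- \frac{1}{4}\right) 3 - 21\right) = 7 \cdot 5 \cdot 31 \cdot 20 \left(- \frac{3}{4} - 21\right) = 35 \cdot 31 \cdot 20 \left(- \frac{87}{4}\right) = 1085 \left(-435\right) = -471975$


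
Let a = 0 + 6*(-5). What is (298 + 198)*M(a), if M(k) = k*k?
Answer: 446400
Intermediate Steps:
a = -30 (a = 0 - 30 = -30)
M(k) = k²
(298 + 198)*M(a) = (298 + 198)*(-30)² = 496*900 = 446400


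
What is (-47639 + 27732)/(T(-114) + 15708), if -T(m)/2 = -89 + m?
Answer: -19907/16114 ≈ -1.2354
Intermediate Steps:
T(m) = 178 - 2*m (T(m) = -2*(-89 + m) = 178 - 2*m)
(-47639 + 27732)/(T(-114) + 15708) = (-47639 + 27732)/((178 - 2*(-114)) + 15708) = -19907/((178 + 228) + 15708) = -19907/(406 + 15708) = -19907/16114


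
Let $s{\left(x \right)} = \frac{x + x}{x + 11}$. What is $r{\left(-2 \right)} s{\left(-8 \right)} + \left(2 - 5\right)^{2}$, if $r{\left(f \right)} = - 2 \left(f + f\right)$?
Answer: $- \frac{101}{3} \approx -33.667$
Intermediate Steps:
$s{\left(x \right)} = \frac{2 x}{11 + x}$
$r{\left(f \right)} = - 4 f$ ($r{\left(f \right)} = - 2 \cdot 2 f = - 4 f$)
$r{\left(-2 \right)} s{\left(-8 \right)} + \left(2 - 5\right)^{2} = \left(-4\right) \left(-2\right) 2 \left(-8\right) \frac{1}{11 - 8} + \left(2 - 5\right)^{2} = 8 \cdot 2 \left(-8\right) \frac{1}{3} + \left(-3\right)^{2} = 8 \cdot 2 \left(-8\right) \frac{1}{3} + 9 = 8 \left(- \frac{16}{3}\right) + 9 = - \frac{128}{3} + 9 = - \frac{101}{3}$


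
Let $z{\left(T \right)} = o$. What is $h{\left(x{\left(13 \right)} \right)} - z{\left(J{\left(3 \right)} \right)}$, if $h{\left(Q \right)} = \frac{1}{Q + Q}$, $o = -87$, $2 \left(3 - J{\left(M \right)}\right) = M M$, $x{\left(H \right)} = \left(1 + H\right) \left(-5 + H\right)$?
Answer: $\frac{19489}{224} \approx 87.005$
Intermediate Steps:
$J{\left(M \right)} = 3 - \frac{M^{2}}{2}$ ($J{\left(M \right)} = 3 - \frac{M M}{2} = 3 - \frac{M^{2}}{2}$)
$h{\left(Q \right)} = \frac{1}{2 Q}$
$z{\left(T \right)} = -87$
$h{\left(x{\left(13 \right)} \right)} - z{\left(J{\left(3 \right)} \right)} = \frac{1}{2 \left(-5 + 13^{2} - 52\right)} - -87 = \frac{1}{2 \left(-5 + 169 - 52\right)} + 87 = \frac{1}{2 \cdot 112} + 87 = \frac{1}{2} \cdot \frac{1}{112} + 87 = \frac{1}{224} + 87 = \frac{19489}{224}$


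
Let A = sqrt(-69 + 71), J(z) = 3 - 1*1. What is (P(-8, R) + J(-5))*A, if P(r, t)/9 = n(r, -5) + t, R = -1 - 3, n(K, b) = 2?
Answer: -16*sqrt(2) ≈ -22.627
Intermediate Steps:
J(z) = 2 (J(z) = 3 - 1 = 2)
R = -4
P(r, t) = 18 + 9*t (P(r, t) = 9*(2 + t) = 18 + 9*t)
A = sqrt(2) ≈ 1.4142
(P(-8, R) + J(-5))*A = ((18 + 9*(-4)) + 2)*sqrt(2) = ((18 - 36) + 2)*sqrt(2) = (-18 + 2)*sqrt(2) = -16*sqrt(2)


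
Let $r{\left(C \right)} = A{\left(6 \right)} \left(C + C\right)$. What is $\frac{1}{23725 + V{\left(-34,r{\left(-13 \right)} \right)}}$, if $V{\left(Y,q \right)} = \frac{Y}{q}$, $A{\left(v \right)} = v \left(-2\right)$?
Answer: $\frac{156}{3701083} \approx 4.215 \cdot 10^{-5}$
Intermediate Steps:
$A{\left(v \right)} = - 2 v$
$r{\left(C \right)} = - 24 C$ ($r{\left(C \right)} = \left(-2\right) 6 \left(C + C\right) = - 12 \cdot 2 C = - 24 C$)
$\frac{1}{23725 + V{\left(-34,r{\left(-13 \right)} \right)}} = \frac{1}{23725 - \frac{34}{\left(-24\right) \left(-13\right)}} = \frac{1}{23725 - \frac{34}{312}} = \frac{1}{23725 - \frac{17}{156}} = \frac{1}{\frac{3701083}{156}} = \frac{156}{3701083}$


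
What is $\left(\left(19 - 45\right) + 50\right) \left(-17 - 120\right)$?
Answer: $-3288$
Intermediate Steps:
$\left(\left(19 - 45\right) + 50\right) \left(-17 - 120\right) = \left(-26 + 50\right) \left(-137\right) = 24 \left(-137\right) = -3288$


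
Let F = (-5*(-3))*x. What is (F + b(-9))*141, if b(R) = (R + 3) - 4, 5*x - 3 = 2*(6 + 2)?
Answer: 6627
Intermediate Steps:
x = 19/5 (x = ⅗ + (2*(6 + 2))/5 = ⅗ + (2*8)/5 = ⅗ + (⅕)*16 = ⅗ + 16/5 = 19/5 ≈ 3.8000)
b(R) = -1 + R (b(R) = (3 + R) - 4 = -1 + R)
F = 57 (F = -5*(-3)*(19/5) = 15*(19/5) = 57)
(F + b(-9))*141 = (57 + (-1 - 9))*141 = (57 - 10)*141 = 47*141 = 6627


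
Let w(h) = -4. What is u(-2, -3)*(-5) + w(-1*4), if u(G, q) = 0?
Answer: -4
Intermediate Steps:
u(-2, -3)*(-5) + w(-1*4) = 0*(-5) - 4 = 0 - 4 = -4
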